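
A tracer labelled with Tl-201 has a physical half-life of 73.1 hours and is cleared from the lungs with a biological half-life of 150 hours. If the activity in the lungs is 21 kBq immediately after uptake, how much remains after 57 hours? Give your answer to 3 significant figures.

9.40 kBq

1/t_eff = 1/t_phys + 1/t_biol = 1/73.1 + 1/150 = 0.020347 per hour.
t_eff = 73.1 × 150 / (73.1 + 150) ≈ 49.148 hours.
Remaining = 21 × (1/2)^(57/49.148) = 21 × (1/2)^1.1598 ≈ 9.3994 kBq.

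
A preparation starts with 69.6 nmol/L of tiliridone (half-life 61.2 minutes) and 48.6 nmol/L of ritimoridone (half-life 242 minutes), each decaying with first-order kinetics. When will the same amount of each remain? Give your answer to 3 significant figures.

42.4 minutes

Set 69.6·(1/2)^(t/61.2) = 48.6·(1/2)^(t/242).
Taking log₂: log₂(69.6/48.6) = t·(1/61.2 − 1/242).
log₂(1.4321) = 0.51813; 1/61.2 − 1/242 = 0.012208.
t = 0.51813 / 0.012208 ≈ 42.443 minutes.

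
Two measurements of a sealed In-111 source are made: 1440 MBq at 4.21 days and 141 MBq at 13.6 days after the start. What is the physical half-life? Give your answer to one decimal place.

2.8 days

Over Δt = 13.6 − 4.21 = 9.39 days, the level fell by a factor of 1440/141 ≈ 10.213.
n = log₂(10.213) ≈ 3.3523 half-lives, so t½ = 9.39/3.3523 ≈ 2.8011 days.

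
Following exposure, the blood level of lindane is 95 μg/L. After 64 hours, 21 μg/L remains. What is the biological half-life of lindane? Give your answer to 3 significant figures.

29.4 hours

A/A₀ = 21/95 ≈ 0.22105.
n = log₂(4.5238) ≈ 2.1775 half-lives elapsed in 64 hours.
t½ = 64/2.1775 ≈ 29.391 hours.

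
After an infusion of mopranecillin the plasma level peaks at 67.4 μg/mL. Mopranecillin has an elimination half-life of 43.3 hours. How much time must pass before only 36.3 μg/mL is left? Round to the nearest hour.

39 hours

Fraction remaining = 36.3/67.4 ≈ 0.53858.
n = log₂(67.4/36.3) = ln(1.8567)/ln 2 ≈ 0.89278 half-lives.
t = n × t½ = 0.89278 × 43.3 ≈ 38.657 hours.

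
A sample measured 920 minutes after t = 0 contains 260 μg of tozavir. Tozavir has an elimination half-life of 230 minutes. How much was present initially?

Number of half-lives elapsed: n = 920/230 ≈ 4.
A₀ = A × 2^n = 260 × 2^4 = 260 × 16 ≈ 4160 μg.

4160 μg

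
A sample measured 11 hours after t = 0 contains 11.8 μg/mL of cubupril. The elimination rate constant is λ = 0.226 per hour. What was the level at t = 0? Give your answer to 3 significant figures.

142 μg/mL

t½ = ln 2 / λ = 0.69315 / 0.226 ≈ 3.067 hours.
Number of half-lives elapsed: n = 11/3.067 ≈ 3.5865.
A₀ = A × 2^n = 11.8 × 2^3.5865 = 11.8 × 12.013 ≈ 141.75 μg/mL.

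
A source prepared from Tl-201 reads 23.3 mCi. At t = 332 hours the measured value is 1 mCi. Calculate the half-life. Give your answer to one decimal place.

73.1 hours

A/A₀ = 1/23.3 ≈ 0.042918.
n = log₂(23.3) ≈ 4.5423 half-lives elapsed in 332 hours.
t½ = 332/4.5423 ≈ 73.091 hours.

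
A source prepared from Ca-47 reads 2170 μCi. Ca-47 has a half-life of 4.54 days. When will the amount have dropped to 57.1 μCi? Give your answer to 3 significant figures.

23.8 days

Fraction remaining = 57.1/2170 ≈ 0.026313.
n = log₂(2170/57.1) = ln(38.004)/ln 2 ≈ 5.2481 half-lives.
t = n × t½ = 5.2481 × 4.54 ≈ 23.826 days.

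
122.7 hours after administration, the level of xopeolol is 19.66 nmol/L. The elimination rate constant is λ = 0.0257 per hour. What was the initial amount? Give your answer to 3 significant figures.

460 nmol/L

t½ = ln 2 / λ = 0.69315 / 0.0257 ≈ 26.971 hours.
Number of half-lives elapsed: n = 122.7/26.971 ≈ 4.5494.
A₀ = A × 2^n = 19.66 × 2^4.5494 = 19.66 × 23.415 ≈ 460.34 nmol/L.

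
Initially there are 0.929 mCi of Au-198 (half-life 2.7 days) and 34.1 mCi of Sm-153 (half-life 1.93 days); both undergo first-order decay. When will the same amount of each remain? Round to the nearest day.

Set 0.929·(1/2)^(t/2.7) = 34.1·(1/2)^(t/1.93).
Taking log₂: log₂(0.929/34.1) = t·(1/2.7 − 1/1.93).
log₂(0.027243) = -5.1979; 1/2.7 − 1/1.93 = -0.14776.
t = -5.1979 / -0.14776 ≈ 35.177 days.

35 days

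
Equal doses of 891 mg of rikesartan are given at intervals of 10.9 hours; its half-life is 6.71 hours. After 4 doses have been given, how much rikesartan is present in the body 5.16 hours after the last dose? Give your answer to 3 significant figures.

765 mg

The 4 doses were given 37.86, 26.96, 16.06, 5.16 hours ago.
Total = 891·(1/2)^(37.86/6.71) + 891·(1/2)^(26.96/6.71) + 891·(1/2)^(16.06/6.71) + 891·(1/2)^(5.16/6.71)
      = 17.839 + 55.001 + 169.58 + 522.86 ≈ 765.28 mg.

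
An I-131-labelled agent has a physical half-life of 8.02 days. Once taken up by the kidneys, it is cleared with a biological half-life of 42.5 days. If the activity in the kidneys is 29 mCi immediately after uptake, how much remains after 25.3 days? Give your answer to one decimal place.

1/t_eff = 1/t_phys + 1/t_biol = 1/8.02 + 1/42.5 = 0.14822 per day.
t_eff = 8.02 × 42.5 / (8.02 + 42.5) ≈ 6.7468 days.
Remaining = 29 × (1/2)^(25.3/6.7468) = 29 × (1/2)^3.7499 ≈ 2.1556 mCi.

2.2 mCi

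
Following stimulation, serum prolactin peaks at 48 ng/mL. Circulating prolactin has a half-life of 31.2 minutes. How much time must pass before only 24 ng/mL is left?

24/48 = 1/2, so 1 half-life has elapsed.
t = 1 × 31.2 = 31.2 minutes.

31.2 minutes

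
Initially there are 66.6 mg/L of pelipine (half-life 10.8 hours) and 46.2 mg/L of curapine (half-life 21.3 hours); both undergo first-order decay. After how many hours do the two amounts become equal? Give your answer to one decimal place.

Set 66.6·(1/2)^(t/10.8) = 46.2·(1/2)^(t/21.3).
Taking log₂: log₂(66.6/46.2) = t·(1/10.8 − 1/21.3).
log₂(1.4416) = 0.52763; 1/10.8 − 1/21.3 = 0.045644.
t = 0.52763 / 0.045644 ≈ 11.56 hours.

11.6 hours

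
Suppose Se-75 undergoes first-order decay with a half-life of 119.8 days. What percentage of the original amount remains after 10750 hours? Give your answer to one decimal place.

7.5%

10750 hours = 447.917 days.
n = 447.917/119.8 ≈ 3.7389 half-lives.
Fraction remaining = (1/2)^3.7389 ≈ 0.074901, i.e. 7.4901%.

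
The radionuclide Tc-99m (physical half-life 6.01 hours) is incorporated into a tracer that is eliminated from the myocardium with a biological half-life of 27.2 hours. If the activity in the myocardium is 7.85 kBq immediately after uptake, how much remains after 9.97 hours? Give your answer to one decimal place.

1.9 kBq

1/t_eff = 1/t_phys + 1/t_biol = 1/6.01 + 1/27.2 = 0.20315 per hour.
t_eff = 6.01 × 27.2 / (6.01 + 27.2) ≈ 4.9224 hours.
Remaining = 7.85 × (1/2)^(9.97/4.9224) = 7.85 × (1/2)^2.0254 ≈ 1.9282 kBq.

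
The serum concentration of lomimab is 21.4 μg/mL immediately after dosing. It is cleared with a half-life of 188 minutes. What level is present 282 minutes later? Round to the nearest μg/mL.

Number of half-lives: n = 282/188 ≈ 1.5.
Remaining = 21.4 × (1/2)^1.5 = 21.4 × 0.35355 ≈ 7.566 μg/mL.

8 μg/mL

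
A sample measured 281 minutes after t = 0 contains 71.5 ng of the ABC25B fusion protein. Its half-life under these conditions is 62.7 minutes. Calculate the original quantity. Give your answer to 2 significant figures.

Number of half-lives elapsed: n = 281/62.7 ≈ 4.4817.
A₀ = A × 2^n = 71.5 × 2^4.4817 = 71.5 × 22.342 ≈ 1597.4 ng.

1600 ng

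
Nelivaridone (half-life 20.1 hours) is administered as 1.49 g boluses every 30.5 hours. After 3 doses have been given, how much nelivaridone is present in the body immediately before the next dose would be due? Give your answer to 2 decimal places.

0.77 g

The 3 doses were given 91.5, 61, 30.5 hours ago.
Total = 1.49·(1/2)^(91.5/20.1) + 1.49·(1/2)^(61/20.1) + 1.49·(1/2)^(30.5/20.1)
      = 0.063508 + 0.18181 + 0.52047 ≈ 0.76579 g.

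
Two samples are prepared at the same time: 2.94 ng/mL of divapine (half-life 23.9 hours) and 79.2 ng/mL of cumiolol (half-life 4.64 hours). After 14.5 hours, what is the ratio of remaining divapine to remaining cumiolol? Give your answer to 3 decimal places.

0.213

divapine: 2.94 × (1/2)^(14.5/23.9) = 2.94 × (1/2)^0.60669 ≈ 1.9307 ng/mL.
cumiolol: 79.2 × (1/2)^(14.5/4.64) = 79.2 × (1/2)^3.125 ≈ 9.0783 ng/mL.
Ratio ≈ 1.9307 / 9.0783 ≈ 0.21267.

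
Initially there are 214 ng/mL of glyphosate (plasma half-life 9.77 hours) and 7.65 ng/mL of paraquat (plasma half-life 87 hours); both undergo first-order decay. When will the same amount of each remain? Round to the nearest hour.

Set 214·(1/2)^(t/9.77) = 7.65·(1/2)^(t/87).
Taking log₂: log₂(214/7.65) = t·(1/9.77 − 1/87).
log₂(27.974) = 4.806; 1/9.77 − 1/87 = 0.09086.
t = 4.806 / 0.09086 ≈ 52.895 hours.

53 hours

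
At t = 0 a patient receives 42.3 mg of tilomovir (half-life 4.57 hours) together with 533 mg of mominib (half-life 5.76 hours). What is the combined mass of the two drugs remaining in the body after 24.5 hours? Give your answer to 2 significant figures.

tilomovir: 42.3 × (1/2)^(24.5/4.57) = 42.3 × (1/2)^5.3611 ≈ 1.0292 mg.
mominib: 533 × (1/2)^(24.5/5.76) = 533 × (1/2)^4.2535 ≈ 27.945 mg.
Total = 1.0292 + 27.945 ≈ 28.974 mg.

29 mg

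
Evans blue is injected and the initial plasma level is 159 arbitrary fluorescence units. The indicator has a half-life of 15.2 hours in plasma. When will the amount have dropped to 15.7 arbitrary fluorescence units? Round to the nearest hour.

51 hours

Fraction remaining = 15.7/159 ≈ 0.098742.
n = log₂(159/15.7) = ln(10.127)/ln 2 ≈ 3.3402 half-lives.
t = n × t½ = 3.3402 × 15.2 ≈ 50.771 hours.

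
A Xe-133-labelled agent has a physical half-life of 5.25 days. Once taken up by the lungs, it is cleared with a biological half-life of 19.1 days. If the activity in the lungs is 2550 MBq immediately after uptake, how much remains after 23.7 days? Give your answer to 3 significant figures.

47.2 MBq

1/t_eff = 1/t_phys + 1/t_biol = 1/5.25 + 1/19.1 = 0.24283 per day.
t_eff = 5.25 × 19.1 / (5.25 + 19.1) ≈ 4.1181 days.
Remaining = 2550 × (1/2)^(23.7/4.1181) = 2550 × (1/2)^5.7551 ≈ 47.215 MBq.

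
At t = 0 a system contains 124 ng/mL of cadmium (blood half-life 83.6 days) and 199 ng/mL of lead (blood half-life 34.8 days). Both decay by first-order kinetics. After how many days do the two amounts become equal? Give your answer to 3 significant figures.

40.7 days

Set 124·(1/2)^(t/83.6) = 199·(1/2)^(t/34.8).
Taking log₂: log₂(124/199) = t·(1/83.6 − 1/34.8).
log₂(0.62312) = -0.68243; 1/83.6 − 1/34.8 = -0.016774.
t = -0.68243 / -0.016774 ≈ 40.684 days.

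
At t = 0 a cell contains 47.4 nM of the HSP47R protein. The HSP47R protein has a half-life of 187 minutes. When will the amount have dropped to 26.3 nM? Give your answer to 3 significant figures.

Fraction remaining = 26.3/47.4 ≈ 0.55485.
n = log₂(47.4/26.3) = ln(1.8023)/ln 2 ≈ 0.84982 half-lives.
t = n × t½ = 0.84982 × 187 ≈ 158.92 minutes.

159 minutes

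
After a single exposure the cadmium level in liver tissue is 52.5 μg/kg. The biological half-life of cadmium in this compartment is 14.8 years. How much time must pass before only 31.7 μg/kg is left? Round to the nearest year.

11 years

Fraction remaining = 31.7/52.5 ≈ 0.60381.
n = log₂(52.5/31.7) = ln(1.6562)/ln 2 ≈ 0.72783 half-lives.
t = n × t½ = 0.72783 × 14.8 ≈ 10.772 years.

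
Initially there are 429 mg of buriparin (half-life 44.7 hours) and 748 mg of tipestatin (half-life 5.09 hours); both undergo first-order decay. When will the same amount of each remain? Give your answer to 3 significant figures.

Set 429·(1/2)^(t/44.7) = 748·(1/2)^(t/5.09).
Taking log₂: log₂(429/748) = t·(1/44.7 − 1/5.09).
log₂(0.57353) = -0.80206; 1/44.7 − 1/5.09 = -0.17409.
t = -0.80206 / -0.17409 ≈ 4.6071 hours.

4.61 hours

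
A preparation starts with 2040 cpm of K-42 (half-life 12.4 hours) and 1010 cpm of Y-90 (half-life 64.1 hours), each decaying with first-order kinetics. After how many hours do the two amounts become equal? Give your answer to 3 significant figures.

15.6 hours

Set 2040·(1/2)^(t/12.4) = 1010·(1/2)^(t/64.1).
Taking log₂: log₂(2040/1010) = t·(1/12.4 − 1/64.1).
log₂(2.0198) = 1.0142; 1/12.4 − 1/64.1 = 0.065045.
t = 1.0142 / 0.065045 ≈ 15.593 hours.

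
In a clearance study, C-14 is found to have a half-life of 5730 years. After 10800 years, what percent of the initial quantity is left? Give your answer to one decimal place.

27.1%

n = 10800/5730 ≈ 1.8848 half-lives.
Fraction remaining = (1/2)^1.8848 ≈ 0.27078, i.e. 27.078%.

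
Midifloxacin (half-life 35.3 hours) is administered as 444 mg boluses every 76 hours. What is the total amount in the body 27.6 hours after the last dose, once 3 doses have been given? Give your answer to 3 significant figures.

The 3 doses were given 179.6, 103.6, 27.6 hours ago.
Total = 444·(1/2)^(179.6/35.3) + 444·(1/2)^(103.6/35.3) + 444·(1/2)^(27.6/35.3)
      = 13.056 + 58.064 + 258.24 ≈ 329.36 mg.

329 mg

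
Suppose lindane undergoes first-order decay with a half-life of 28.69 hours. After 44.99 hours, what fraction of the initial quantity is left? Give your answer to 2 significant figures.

n = 44.99/28.69 ≈ 1.5681 half-lives.
Fraction remaining = (1/2)^1.5681 ≈ 0.33724.

0.34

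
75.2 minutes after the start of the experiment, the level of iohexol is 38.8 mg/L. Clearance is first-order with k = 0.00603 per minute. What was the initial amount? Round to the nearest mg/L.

t½ = ln 2 / k = 0.69315 / 0.00603 ≈ 114.95 minutes.
Number of half-lives elapsed: n = 75.2/114.95 ≈ 0.6542.
A₀ = A × 2^n = 38.8 × 2^0.6542 = 38.8 × 1.5737 ≈ 61.061 mg/L.

61 mg/L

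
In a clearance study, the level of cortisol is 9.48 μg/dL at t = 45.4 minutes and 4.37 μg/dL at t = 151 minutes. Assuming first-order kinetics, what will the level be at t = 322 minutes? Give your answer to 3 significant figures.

1.25 μg/dL

Over Δt = 151 − 45.4 = 105.6 minutes, the level fell by a factor of 9.48/4.37 ≈ 2.1693.
n = log₂(2.1693) ≈ 1.1173 half-lives, so t½ = 105.6/1.1173 ≈ 94.517 minutes.
From t = 151 to t = 322: 4.37 × (1/2)^((322−151)/94.517) ≈ 1.247 μg/dL.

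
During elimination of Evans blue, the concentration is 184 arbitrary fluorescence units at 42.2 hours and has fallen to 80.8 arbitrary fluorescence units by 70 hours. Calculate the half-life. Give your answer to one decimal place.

23.4 hours

Over Δt = 70 − 42.2 = 27.8 hours, the level fell by a factor of 184/80.8 ≈ 2.2772.
n = log₂(2.2772) ≈ 1.1873 half-lives, so t½ = 27.8/1.1873 ≈ 23.415 hours.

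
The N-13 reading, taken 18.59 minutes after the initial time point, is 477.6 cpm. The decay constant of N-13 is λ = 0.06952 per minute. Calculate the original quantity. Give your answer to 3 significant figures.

1740 cpm

t½ = ln 2 / λ = 0.69315 / 0.06952 ≈ 9.9705 minutes.
Number of half-lives elapsed: n = 18.59/9.9705 ≈ 1.8645.
A₀ = A × 2^n = 477.6 × 2^1.8645 = 477.6 × 3.6414 ≈ 1739.1 cpm.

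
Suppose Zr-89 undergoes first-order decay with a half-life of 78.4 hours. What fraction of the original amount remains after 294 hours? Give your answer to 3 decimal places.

n = 294/78.4 ≈ 3.75 half-lives.
Fraction remaining = (1/2)^3.75 ≈ 0.074325.

0.074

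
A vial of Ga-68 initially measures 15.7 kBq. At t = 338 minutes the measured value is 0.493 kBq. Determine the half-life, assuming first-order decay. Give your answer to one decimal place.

67.7 minutes

A/A₀ = 0.493/15.7 ≈ 0.031401.
n = log₂(31.846) ≈ 4.993 half-lives elapsed in 338 minutes.
t½ = 338/4.993 ≈ 67.694 minutes.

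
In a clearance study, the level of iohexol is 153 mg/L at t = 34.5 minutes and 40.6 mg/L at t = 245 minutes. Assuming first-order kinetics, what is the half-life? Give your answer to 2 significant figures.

110 minutes

Over Δt = 245 − 34.5 = 210.5 minutes, the level fell by a factor of 153/40.6 ≈ 3.7685.
n = log₂(3.7685) ≈ 1.914 half-lives, so t½ = 210.5/1.914 ≈ 109.98 minutes.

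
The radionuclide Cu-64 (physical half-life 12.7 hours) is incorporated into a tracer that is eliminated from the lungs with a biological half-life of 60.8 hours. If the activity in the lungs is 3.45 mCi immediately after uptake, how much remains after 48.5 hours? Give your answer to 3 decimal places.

0.141 mCi

1/t_eff = 1/t_phys + 1/t_biol = 1/12.7 + 1/60.8 = 0.095188 per hour.
t_eff = 12.7 × 60.8 / (12.7 + 60.8) ≈ 10.506 hours.
Remaining = 3.45 × (1/2)^(48.5/10.506) = 3.45 × (1/2)^4.6166 ≈ 0.14063 mCi.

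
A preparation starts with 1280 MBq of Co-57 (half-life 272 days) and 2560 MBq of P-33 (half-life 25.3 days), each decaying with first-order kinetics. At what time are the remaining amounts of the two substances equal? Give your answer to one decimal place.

27.9 days

Set 1280·(1/2)^(t/272) = 2560·(1/2)^(t/25.3).
Taking log₂: log₂(1280/2560) = t·(1/272 − 1/25.3).
log₂(0.5) = -1; 1/272 − 1/25.3 = -0.035849.
t = -1 / -0.035849 ≈ 27.895 days.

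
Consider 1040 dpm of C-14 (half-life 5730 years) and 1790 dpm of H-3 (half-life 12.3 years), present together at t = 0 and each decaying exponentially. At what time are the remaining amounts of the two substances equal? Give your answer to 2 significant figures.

Set 1040·(1/2)^(t/5730) = 1790·(1/2)^(t/12.3).
Taking log₂: log₂(1040/1790) = t·(1/5730 − 1/12.3).
log₂(0.58101) = -0.78338; 1/5730 − 1/12.3 = -0.081126.
t = -0.78338 / -0.081126 ≈ 9.6563 years.

9.7 years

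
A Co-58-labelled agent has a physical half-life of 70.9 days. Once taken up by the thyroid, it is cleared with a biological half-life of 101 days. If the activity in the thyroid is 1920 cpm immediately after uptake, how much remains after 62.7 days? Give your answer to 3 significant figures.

1/t_eff = 1/t_phys + 1/t_biol = 1/70.9 + 1/101 = 0.024005 per day.
t_eff = 70.9 × 101 / (70.9 + 101) ≈ 41.657 days.
Remaining = 1920 × (1/2)^(62.7/41.657) = 1920 × (1/2)^1.5051 ≈ 676.41 cpm.

676 cpm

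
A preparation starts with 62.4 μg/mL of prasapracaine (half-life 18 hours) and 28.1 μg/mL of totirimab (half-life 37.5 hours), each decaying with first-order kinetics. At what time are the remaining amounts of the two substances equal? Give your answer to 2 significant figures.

Set 62.4·(1/2)^(t/18) = 28.1·(1/2)^(t/37.5).
Taking log₂: log₂(62.4/28.1) = t·(1/18 − 1/37.5).
log₂(2.2206) = 1.151; 1/18 − 1/37.5 = 0.028889.
t = 1.151 / 0.028889 ≈ 39.841 hours.

40 hours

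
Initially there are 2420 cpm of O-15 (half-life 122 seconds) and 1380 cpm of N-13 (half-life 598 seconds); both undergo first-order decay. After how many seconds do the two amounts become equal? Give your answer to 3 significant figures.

Set 2420·(1/2)^(t/122) = 1380·(1/2)^(t/598).
Taking log₂: log₂(2420/1380) = t·(1/122 − 1/598).
log₂(1.7536) = 0.81034; 1/122 − 1/598 = 0.0065245.
t = 0.81034 / 0.0065245 ≈ 124.2 seconds.

124 seconds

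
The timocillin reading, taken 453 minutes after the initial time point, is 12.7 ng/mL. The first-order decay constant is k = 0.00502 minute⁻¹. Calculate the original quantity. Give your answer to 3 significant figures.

t½ = ln 2 / k = 0.69315 / 0.00502 ≈ 138.08 minutes.
Number of half-lives elapsed: n = 453/138.08 ≈ 3.2808.
A₀ = A × 2^n = 12.7 × 2^3.2808 = 12.7 × 9.7188 ≈ 123.43 ng/mL.

123 ng/mL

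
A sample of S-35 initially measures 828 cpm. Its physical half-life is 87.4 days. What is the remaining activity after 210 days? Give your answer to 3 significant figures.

Number of half-lives: n = 210/87.4 ≈ 2.4027.
Remaining = 828 × (1/2)^2.4027 = 828 × 0.1891 ≈ 156.58 cpm.

157 cpm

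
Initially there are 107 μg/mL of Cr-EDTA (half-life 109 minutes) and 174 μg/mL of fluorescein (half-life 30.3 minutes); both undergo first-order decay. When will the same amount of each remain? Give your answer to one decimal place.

29.4 minutes

Set 107·(1/2)^(t/109) = 174·(1/2)^(t/30.3).
Taking log₂: log₂(107/174) = t·(1/109 − 1/30.3).
log₂(0.61494) = -0.70148; 1/109 − 1/30.3 = -0.023829.
t = -0.70148 / -0.023829 ≈ 29.438 minutes.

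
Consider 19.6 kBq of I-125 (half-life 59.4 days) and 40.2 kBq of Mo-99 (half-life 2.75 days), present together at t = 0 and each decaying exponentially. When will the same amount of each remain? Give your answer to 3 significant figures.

2.99 days

Set 19.6·(1/2)^(t/59.4) = 40.2·(1/2)^(t/2.75).
Taking log₂: log₂(19.6/40.2) = t·(1/59.4 − 1/2.75).
log₂(0.48756) = -1.0363; 1/59.4 − 1/2.75 = -0.3468.
t = -1.0363 / -0.3468 ≈ 2.9883 days.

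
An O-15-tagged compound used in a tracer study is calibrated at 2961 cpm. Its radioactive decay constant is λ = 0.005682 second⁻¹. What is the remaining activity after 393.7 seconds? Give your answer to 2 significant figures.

t½ = ln 2 / λ = 0.69315 / 0.005682 ≈ 121.99 seconds.
Number of half-lives: n = 393.7/121.99 ≈ 3.2273.
Remaining = 2961 × (1/2)^3.2273 = 2961 × 0.10678 ≈ 316.17 cpm.

320 cpm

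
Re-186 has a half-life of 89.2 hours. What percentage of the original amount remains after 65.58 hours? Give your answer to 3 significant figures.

n = 65.58/89.2 ≈ 0.7352 half-lives.
Fraction remaining = (1/2)^0.7352 ≈ 0.60073, i.e. 60.073%.

60.1%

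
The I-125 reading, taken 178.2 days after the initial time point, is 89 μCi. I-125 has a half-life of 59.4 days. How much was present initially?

Number of half-lives elapsed: n = 178.2/59.4 ≈ 3.
A₀ = A × 2^n = 89 × 2^3 = 89 × 8 ≈ 712 μCi.

712 μCi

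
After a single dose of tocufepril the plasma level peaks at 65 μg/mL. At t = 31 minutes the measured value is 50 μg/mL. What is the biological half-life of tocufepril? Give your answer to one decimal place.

81.9 minutes

A/A₀ = 50/65 ≈ 0.76923.
n = log₂(1.3) ≈ 0.37851 half-lives elapsed in 31 minutes.
t½ = 31/0.37851 ≈ 81.9 minutes.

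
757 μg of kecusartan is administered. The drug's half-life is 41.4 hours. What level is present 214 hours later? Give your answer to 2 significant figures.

Number of half-lives: n = 214/41.4 ≈ 5.1691.
Remaining = 757 × (1/2)^5.1691 = 757 × 0.027794 ≈ 21.04 μg.

21 μg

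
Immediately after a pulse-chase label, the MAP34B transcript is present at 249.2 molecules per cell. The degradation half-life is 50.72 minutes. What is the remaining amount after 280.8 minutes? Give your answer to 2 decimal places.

5.37 molecules per cell

Number of half-lives: n = 280.8/50.72 ≈ 5.5363.
Remaining = 249.2 × (1/2)^5.5363 = 249.2 × 0.021548 ≈ 5.3699 molecules per cell.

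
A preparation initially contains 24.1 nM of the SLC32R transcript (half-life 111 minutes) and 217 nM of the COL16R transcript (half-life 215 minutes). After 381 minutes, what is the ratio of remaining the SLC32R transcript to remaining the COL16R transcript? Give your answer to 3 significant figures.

SLC32R transcript: 24.1 × (1/2)^(381/111) = 24.1 × (1/2)^3.4324 ≈ 2.2323 nM.
COL16R transcript: 217 × (1/2)^(381/215) = 217 × (1/2)^1.7721 ≈ 63.534 nM.
Ratio ≈ 2.2323 / 63.534 ≈ 0.035135.

0.0351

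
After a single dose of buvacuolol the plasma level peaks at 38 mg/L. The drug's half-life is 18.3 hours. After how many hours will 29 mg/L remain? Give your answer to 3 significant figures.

7.14 hours

Fraction remaining = 29/38 ≈ 0.76316.
n = log₂(38/29) = ln(1.3103)/ln 2 ≈ 0.38995 half-lives.
t = n × t½ = 0.38995 × 18.3 ≈ 7.136 hours.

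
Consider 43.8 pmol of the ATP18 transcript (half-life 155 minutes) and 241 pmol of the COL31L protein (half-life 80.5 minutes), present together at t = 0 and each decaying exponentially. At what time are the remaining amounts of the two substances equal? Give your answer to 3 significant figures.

Set 43.8·(1/2)^(t/155) = 241·(1/2)^(t/80.5).
Taking log₂: log₂(43.8/241) = t·(1/155 − 1/80.5).
log₂(0.18174) = -2.46; 1/155 − 1/80.5 = -0.0059707.
t = -2.46 / -0.0059707 ≈ 412.01 minutes.

412 minutes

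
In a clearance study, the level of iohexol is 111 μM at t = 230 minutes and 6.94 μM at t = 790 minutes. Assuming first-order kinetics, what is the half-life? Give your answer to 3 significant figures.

Over Δt = 790 − 230 = 560 minutes, the level fell by a factor of 111/6.94 ≈ 15.994.
n = log₂(15.994) ≈ 3.9995 half-lives, so t½ = 560/3.9995 ≈ 140.02 minutes.

140 minutes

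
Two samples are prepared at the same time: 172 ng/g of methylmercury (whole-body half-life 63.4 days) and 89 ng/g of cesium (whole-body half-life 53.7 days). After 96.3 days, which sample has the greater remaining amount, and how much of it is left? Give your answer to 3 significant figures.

methylmercury: 172 × (1/2)^1.5189 ≈ 60.019 ng/g.
cesium: 89 × (1/2)^1.7933 ≈ 25.678 ng/g.
Methylmercury has more remaining, at ≈ 60.019 ng/g.

methylmercury, 60.0 ng/g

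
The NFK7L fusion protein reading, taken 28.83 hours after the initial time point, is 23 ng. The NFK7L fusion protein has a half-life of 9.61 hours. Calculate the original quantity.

184 ng

Number of half-lives elapsed: n = 28.83/9.61 ≈ 3.
A₀ = A × 2^n = 23 × 2^3 = 23 × 8 ≈ 184 ng.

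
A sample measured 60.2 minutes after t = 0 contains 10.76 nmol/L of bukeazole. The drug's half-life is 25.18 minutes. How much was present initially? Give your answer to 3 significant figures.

Number of half-lives elapsed: n = 60.2/25.18 ≈ 2.3908.
A₀ = A × 2^n = 10.76 × 2^2.3908 = 10.76 × 5.2444 ≈ 56.43 nmol/L.

56.4 nmol/L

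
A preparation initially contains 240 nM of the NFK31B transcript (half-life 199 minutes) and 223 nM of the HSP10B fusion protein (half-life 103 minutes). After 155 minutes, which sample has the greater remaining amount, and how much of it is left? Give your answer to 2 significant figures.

NFK31B transcript: 240 × (1/2)^0.77889 ≈ 139.88 nM.
HSP10B fusion protein: 223 × (1/2)^1.5049 ≈ 78.578 nM.
NFK31B transcript has more remaining, at ≈ 139.88 nM.

NFK31B transcript, 140 nM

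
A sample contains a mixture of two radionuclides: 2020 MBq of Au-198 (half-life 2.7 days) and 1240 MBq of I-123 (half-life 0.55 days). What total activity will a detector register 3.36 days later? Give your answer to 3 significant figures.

Au-198: 2020 × (1/2)^(3.36/2.7) = 2020 × (1/2)^1.2444 ≈ 852.58 MBq.
I-123: 1240 × (1/2)^(3.36/0.55) = 1240 × (1/2)^6.1091 ≈ 17.964 MBq.
Total = 852.58 + 17.964 ≈ 870.55 MBq.

871 MBq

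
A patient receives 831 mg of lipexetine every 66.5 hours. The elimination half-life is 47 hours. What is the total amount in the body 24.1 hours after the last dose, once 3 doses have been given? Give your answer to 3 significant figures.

883 mg

The 3 doses were given 157.1, 90.6, 24.1 hours ago.
Total = 831·(1/2)^(157.1/47) + 831·(1/2)^(90.6/47) + 831·(1/2)^(24.1/47)
      = 81.92 + 218.43 + 582.43 ≈ 882.78 mg.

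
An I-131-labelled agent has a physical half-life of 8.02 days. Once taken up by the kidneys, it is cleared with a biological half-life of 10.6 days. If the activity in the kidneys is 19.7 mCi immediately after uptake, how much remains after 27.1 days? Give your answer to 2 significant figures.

1/t_eff = 1/t_phys + 1/t_biol = 1/8.02 + 1/10.6 = 0.21903 per day.
t_eff = 8.02 × 10.6 / (8.02 + 10.6) ≈ 4.5656 days.
Remaining = 19.7 × (1/2)^(27.1/4.5656) = 19.7 × (1/2)^5.9357 ≈ 0.32185 mCi.

0.32 mCi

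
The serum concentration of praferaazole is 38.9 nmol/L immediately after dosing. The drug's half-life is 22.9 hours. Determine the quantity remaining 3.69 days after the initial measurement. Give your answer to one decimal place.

2.7 nmol/L

Convert the elapsed time: 3.69 days = 88.56 hours.
Number of half-lives: n = 88.56/22.9 ≈ 3.8672.
Remaining = 38.9 × (1/2)^3.8672 = 38.9 × 0.068524 ≈ 2.6656 nmol/L.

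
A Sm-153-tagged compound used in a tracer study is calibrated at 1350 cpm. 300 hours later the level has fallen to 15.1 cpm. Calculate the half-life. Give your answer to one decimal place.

A/A₀ = 15.1/1350 ≈ 0.011185.
n = log₂(89.404) ≈ 6.4823 half-lives elapsed in 300 hours.
t½ = 300/6.4823 ≈ 46.28 hours.

46.3 hours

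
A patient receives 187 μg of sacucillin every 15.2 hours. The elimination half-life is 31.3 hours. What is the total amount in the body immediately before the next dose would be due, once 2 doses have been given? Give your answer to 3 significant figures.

The 2 doses were given 30.4, 15.2 hours ago.
Total = 187·(1/2)^(30.4/31.3) + 187·(1/2)^(15.2/31.3)
      = 95.382 + 133.55 ≈ 228.94 μg.

229 μg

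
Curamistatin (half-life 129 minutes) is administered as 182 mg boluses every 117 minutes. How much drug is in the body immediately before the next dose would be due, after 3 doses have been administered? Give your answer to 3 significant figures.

The 3 doses were given 351, 234, 117 minutes ago.
Total = 182·(1/2)^(351/129) + 182·(1/2)^(234/129) + 182·(1/2)^(117/129)
      = 27.605 + 51.763 + 97.061 ≈ 176.43 mg.

176 mg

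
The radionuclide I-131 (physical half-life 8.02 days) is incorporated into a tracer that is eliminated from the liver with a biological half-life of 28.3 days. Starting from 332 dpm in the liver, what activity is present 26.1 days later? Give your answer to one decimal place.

18.4 dpm

1/t_eff = 1/t_phys + 1/t_biol = 1/8.02 + 1/28.3 = 0.16002 per day.
t_eff = 8.02 × 28.3 / (8.02 + 28.3) ≈ 6.2491 days.
Remaining = 332 × (1/2)^(26.1/6.2491) = 332 × (1/2)^4.1766 ≈ 18.359 dpm.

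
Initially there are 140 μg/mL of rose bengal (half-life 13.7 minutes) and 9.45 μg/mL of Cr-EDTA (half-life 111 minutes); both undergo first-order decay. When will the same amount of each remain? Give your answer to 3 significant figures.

Set 140·(1/2)^(t/13.7) = 9.45·(1/2)^(t/111).
Taking log₂: log₂(140/9.45) = t·(1/13.7 − 1/111).
log₂(14.815) = 3.889; 1/13.7 − 1/111 = 0.063984.
t = 3.889 / 0.063984 ≈ 60.781 minutes.

60.8 minutes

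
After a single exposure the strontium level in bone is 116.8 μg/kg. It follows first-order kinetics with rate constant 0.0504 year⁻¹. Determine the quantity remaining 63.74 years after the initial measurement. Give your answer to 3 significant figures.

4.70 μg/kg

t½ = ln 2 / λ = 0.69315 / 0.0504 ≈ 13.753 years.
Number of half-lives: n = 63.74/13.753 ≈ 4.6347.
Remaining = 116.8 × (1/2)^4.6347 = 116.8 × 0.040256 ≈ 4.7019 μg/kg.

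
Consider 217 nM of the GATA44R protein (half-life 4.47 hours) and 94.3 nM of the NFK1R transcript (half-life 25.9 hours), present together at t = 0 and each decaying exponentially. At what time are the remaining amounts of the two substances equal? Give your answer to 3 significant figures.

6.50 hours

Set 217·(1/2)^(t/4.47) = 94.3·(1/2)^(t/25.9).
Taking log₂: log₂(217/94.3) = t·(1/4.47 − 1/25.9).
log₂(2.3012) = 1.2024; 1/4.47 − 1/25.9 = 0.1851.
t = 1.2024 / 0.1851 ≈ 6.4956 hours.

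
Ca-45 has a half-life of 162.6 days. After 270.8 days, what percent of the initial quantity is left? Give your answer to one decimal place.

31.5%

n = 270.8/162.6 ≈ 1.6654 half-lives.
Fraction remaining = (1/2)^1.6654 ≈ 0.31525, i.e. 31.525%.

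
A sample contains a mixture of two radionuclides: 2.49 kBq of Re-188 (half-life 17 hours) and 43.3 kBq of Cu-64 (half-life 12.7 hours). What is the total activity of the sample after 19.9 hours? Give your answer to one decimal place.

Re-188: 2.49 × (1/2)^(19.9/17) = 2.49 × (1/2)^1.1706 ≈ 1.1062 kBq.
Cu-64: 43.3 × (1/2)^(19.9/12.7) = 43.3 × (1/2)^1.5669 ≈ 14.615 kBq.
Total = 1.1062 + 14.615 ≈ 15.721 kBq.

15.7 kBq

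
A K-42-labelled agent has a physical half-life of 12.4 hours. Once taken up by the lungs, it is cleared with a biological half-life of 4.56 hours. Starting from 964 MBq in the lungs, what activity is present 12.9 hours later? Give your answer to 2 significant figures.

66 MBq

1/t_eff = 1/t_phys + 1/t_biol = 1/12.4 + 1/4.56 = 0.29994 per hour.
t_eff = 12.4 × 4.56 / (12.4 + 4.56) ≈ 3.334 hours.
Remaining = 964 × (1/2)^(12.9/3.334) = 964 × (1/2)^3.8693 ≈ 65.965 MBq.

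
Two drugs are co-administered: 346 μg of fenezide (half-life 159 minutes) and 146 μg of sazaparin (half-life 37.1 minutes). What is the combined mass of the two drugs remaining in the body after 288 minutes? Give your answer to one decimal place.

99.3 μg

fenezide: 346 × (1/2)^(288/159) = 346 × (1/2)^1.8113 ≈ 98.586 μg.
sazaparin: 146 × (1/2)^(288/37.1) = 146 × (1/2)^7.7628 ≈ 0.67223 μg.
Total = 98.586 + 0.67223 ≈ 99.258 μg.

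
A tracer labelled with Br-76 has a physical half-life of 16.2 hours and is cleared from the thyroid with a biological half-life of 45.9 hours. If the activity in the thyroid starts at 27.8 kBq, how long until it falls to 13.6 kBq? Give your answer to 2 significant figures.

12 hours

1/t_eff = 1/t_phys + 1/t_biol = 1/16.2 + 1/45.9 = 0.083515 per hour.
t_eff = 16.2 × 45.9 / (16.2 + 45.9) ≈ 11.974 hours.
n = log₂(27.8/13.6) ≈ 1.0315; t = 1.0315 × 11.974 ≈ 12.351 hours.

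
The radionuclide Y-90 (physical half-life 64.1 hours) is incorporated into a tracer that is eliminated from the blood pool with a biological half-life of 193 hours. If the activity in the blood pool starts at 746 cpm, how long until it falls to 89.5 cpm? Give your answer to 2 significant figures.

1/t_eff = 1/t_phys + 1/t_biol = 1/64.1 + 1/193 = 0.020782 per hour.
t_eff = 64.1 × 193 / (64.1 + 193) ≈ 48.119 hours.
n = log₂(746/89.5) ≈ 3.0592; t = 3.0592 × 48.119 ≈ 147.21 hours.

150 hours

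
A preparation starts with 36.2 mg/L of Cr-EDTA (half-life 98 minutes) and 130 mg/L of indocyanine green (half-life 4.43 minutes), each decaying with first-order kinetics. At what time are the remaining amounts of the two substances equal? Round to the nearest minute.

9 minutes

Set 36.2·(1/2)^(t/98) = 130·(1/2)^(t/4.43).
Taking log₂: log₂(36.2/130) = t·(1/98 − 1/4.43).
log₂(0.27846) = -1.8445; 1/98 − 1/4.43 = -0.21553.
t = -1.8445 / -0.21553 ≈ 8.5578 minutes.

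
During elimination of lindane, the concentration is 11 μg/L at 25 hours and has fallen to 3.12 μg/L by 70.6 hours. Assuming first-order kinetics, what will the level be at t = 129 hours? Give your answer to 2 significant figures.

0.62 μg/L

Over Δt = 70.6 − 25 = 45.6 hours, the level fell by a factor of 11/3.12 ≈ 3.5256.
n = log₂(3.5256) ≈ 1.8179 half-lives, so t½ = 45.6/1.8179 ≈ 25.084 hours.
From t = 70.6 to t = 129: 3.12 × (1/2)^((129−70.6)/25.084) ≈ 0.62131 μg/L.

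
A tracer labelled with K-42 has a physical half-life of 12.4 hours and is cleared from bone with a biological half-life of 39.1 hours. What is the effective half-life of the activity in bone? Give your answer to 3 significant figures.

9.41 hours

1/t_eff = 1/t_phys + 1/t_biol = 1/12.4 + 1/39.1 = 0.10622 per hour.
t_eff = 12.4 × 39.1 / (12.4 + 39.1) ≈ 9.4144 hours.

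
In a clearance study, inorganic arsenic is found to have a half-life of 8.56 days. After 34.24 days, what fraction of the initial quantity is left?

0.0625

n = 34.24/8.56 ≈ 4 half-lives.
Fraction remaining = (1/2)^4 ≈ 0.0625.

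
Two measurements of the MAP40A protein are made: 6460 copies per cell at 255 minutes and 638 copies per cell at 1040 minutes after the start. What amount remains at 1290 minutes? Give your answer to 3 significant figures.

305 copies per cell

Over Δt = 1040 − 255 = 785 minutes, the level fell by a factor of 6460/638 ≈ 10.125.
n = log₂(10.125) ≈ 3.3399 half-lives, so t½ = 785/3.3399 ≈ 235.04 minutes.
From t = 1040 to t = 1290: 638 × (1/2)^((1290−1040)/235.04) ≈ 305.23 copies per cell.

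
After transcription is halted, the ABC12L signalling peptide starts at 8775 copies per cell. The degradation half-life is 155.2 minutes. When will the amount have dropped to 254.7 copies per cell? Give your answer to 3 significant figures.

793 minutes

Fraction remaining = 254.7/8775 ≈ 0.029026.
n = log₂(8775/254.7) = ln(34.452)/ln 2 ≈ 5.1065 half-lives.
t = n × t½ = 5.1065 × 155.2 ≈ 792.53 minutes.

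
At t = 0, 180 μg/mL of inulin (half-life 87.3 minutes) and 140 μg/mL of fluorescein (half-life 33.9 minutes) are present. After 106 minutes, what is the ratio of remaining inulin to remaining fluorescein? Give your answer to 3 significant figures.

inulin: 180 × (1/2)^(106/87.3) = 180 × (1/2)^1.2142 ≈ 77.582 μg/mL.
fluorescein: 140 × (1/2)^(106/33.9) = 140 × (1/2)^3.1268 ≈ 16.027 μg/mL.
Ratio ≈ 77.582 / 16.027 ≈ 4.8407.

4.84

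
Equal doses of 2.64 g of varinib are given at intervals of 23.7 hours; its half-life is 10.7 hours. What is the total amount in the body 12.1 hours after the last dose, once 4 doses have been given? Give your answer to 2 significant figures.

The 4 doses were given 83.2, 59.5, 35.8, 12.1 hours ago.
Total = 2.64·(1/2)^(83.2/10.7) + 2.64·(1/2)^(59.5/10.7) + 2.64·(1/2)^(35.8/10.7) + 2.64·(1/2)^(12.1/10.7)
      = 0.012047 + 0.055931 + 0.25967 + 1.2056 ≈ 1.5332 g.

1.5 g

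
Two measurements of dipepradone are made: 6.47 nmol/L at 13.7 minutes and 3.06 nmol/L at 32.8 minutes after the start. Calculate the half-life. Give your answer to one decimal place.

Over Δt = 32.8 − 13.7 = 19.1 minutes, the level fell by a factor of 6.47/3.06 ≈ 2.1144.
n = log₂(2.1144) ≈ 1.0802 half-lives, so t½ = 19.1/1.0802 ≈ 17.681 minutes.

17.7 minutes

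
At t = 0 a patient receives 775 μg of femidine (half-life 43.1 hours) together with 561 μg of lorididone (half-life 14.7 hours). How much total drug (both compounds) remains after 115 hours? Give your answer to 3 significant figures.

femidine: 775 × (1/2)^(115/43.1) = 775 × (1/2)^2.6682 ≈ 121.92 μg.
lorididone: 561 × (1/2)^(115/14.7) = 561 × (1/2)^7.8231 ≈ 2.4772 μg.
Total = 121.92 + 2.4772 ≈ 124.4 μg.

124 μg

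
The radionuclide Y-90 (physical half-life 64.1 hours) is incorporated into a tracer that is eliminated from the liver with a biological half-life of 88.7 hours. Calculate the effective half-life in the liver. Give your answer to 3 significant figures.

1/t_eff = 1/t_phys + 1/t_biol = 1/64.1 + 1/88.7 = 0.026875 per hour.
t_eff = 64.1 × 88.7 / (64.1 + 88.7) ≈ 37.21 hours.

37.2 hours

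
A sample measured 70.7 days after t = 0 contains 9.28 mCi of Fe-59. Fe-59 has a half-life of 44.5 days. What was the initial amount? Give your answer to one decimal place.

Number of half-lives elapsed: n = 70.7/44.5 ≈ 1.5888.
A₀ = A × 2^n = 9.28 × 2^1.5888 = 9.28 × 3.0079 ≈ 27.913 mCi.

27.9 mCi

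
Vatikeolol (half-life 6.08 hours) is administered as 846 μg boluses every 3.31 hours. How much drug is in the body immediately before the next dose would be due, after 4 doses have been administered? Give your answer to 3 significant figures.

The 4 doses were given 13.24, 9.93, 6.62, 3.31 hours ago.
Total = 846·(1/2)^(13.24/6.08) + 846·(1/2)^(9.93/6.08) + 846·(1/2)^(6.62/6.08) + 846·(1/2)^(3.31/6.08)
      = 187 + 272.72 + 397.74 + 580.08 ≈ 1437.5 μg.

1440 μg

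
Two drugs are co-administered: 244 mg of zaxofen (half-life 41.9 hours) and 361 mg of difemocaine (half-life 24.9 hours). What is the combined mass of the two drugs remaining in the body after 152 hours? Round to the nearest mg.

zaxofen: 244 × (1/2)^(152/41.9) = 244 × (1/2)^3.6277 ≈ 19.74 mg.
difemocaine: 361 × (1/2)^(152/24.9) = 361 × (1/2)^6.1044 ≈ 5.2468 mg.
Total = 19.74 + 5.2468 ≈ 24.987 mg.

25 mg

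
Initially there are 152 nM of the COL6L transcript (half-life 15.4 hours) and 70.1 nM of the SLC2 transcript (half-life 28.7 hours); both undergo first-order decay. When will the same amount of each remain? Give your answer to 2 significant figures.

Set 152·(1/2)^(t/15.4) = 70.1·(1/2)^(t/28.7).
Taking log₂: log₂(152/70.1) = t·(1/15.4 − 1/28.7).
log₂(2.1683) = 1.1166; 1/15.4 − 1/28.7 = 0.030092.
t = 1.1166 / 0.030092 ≈ 37.106 hours.

37 hours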